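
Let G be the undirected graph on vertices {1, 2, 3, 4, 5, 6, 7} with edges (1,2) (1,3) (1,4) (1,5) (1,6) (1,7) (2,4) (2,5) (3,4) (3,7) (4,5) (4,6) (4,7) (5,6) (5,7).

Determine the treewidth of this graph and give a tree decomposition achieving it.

Every bag has size at most 4, so the width is 4 − 1 = 3 and tw(G) ≤ 3. On the other hand G contains the 4-clique {1, 3, 4, 7}. A clique must lie in a single bag of any decomposition, so no decomposition can have width below 3. Therefore the treewidth is 3.

Treewidth 3.
One such decomposition:
Bags: B1 = {1, 3, 4, 7}  B2 = {1, 4, 5, 7}  B3 = {1, 2, 4, 5}  B4 = {1, 4, 5, 6}
Tree: B1–B2, B2–B3, B3–B4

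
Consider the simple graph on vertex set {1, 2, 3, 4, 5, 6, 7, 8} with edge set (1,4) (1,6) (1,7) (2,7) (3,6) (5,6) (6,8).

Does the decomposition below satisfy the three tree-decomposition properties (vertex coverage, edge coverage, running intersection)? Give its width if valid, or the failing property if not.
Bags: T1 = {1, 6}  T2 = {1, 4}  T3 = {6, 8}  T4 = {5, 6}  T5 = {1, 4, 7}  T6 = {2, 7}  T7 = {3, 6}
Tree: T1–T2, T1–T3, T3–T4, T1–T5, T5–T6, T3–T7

A tree decomposition must satisfy three properties: every vertex lies in some bag; for every edge, both endpoints lie together in some bag; and for every vertex, the bags containing it form a connected subtree. Here bags containing vertex 4 are not connected in the tree, so the decomposition is invalid.

No — bags containing vertex 4 are not connected in the tree.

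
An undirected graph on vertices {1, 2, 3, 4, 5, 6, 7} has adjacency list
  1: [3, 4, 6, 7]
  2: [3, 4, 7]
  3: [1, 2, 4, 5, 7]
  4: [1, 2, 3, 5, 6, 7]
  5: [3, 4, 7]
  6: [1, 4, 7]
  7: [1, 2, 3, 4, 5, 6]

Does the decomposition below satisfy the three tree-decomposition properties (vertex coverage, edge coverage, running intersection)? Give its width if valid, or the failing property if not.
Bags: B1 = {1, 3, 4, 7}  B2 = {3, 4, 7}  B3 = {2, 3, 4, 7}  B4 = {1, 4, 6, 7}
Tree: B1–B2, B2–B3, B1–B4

No — vertex 5 appears in no bag.

A tree decomposition must satisfy three properties: every vertex lies in some bag; for every edge, both endpoints lie together in some bag; and for every vertex, the bags containing it form a connected subtree. Here vertex 5 appears in no bag, so the decomposition is invalid.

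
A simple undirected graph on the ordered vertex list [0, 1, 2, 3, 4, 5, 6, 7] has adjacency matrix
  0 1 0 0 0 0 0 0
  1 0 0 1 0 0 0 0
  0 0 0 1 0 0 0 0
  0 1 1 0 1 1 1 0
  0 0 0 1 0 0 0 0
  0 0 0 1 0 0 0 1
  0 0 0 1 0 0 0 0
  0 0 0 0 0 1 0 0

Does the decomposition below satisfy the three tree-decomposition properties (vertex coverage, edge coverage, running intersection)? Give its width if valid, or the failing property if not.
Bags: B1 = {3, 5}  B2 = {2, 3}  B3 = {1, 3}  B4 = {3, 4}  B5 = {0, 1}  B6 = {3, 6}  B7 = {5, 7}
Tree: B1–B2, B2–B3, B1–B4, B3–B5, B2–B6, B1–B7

Vertex coverage: the bags together contain {0, 1, 2, 3, 4, 5, 6, 7}, the full vertex set. Edge coverage: each edge of G has both endpoints in at least one bag. Running intersection: for every vertex, the bags containing it form a connected subtree. All three properties hold, so this is a valid tree decomposition of width max|bag| − 1 = 1, and hence tw(G) ≤ 1.

Yes; width 1.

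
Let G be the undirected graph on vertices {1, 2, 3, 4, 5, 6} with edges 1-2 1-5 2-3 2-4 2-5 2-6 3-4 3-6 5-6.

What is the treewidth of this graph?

A width-2 tree decomposition is:
Bags: B1 = {2, 5, 6}  B2 = {2, 3, 6}  B3 = {2, 3, 4}  B4 = {1, 2, 5}
Tree: B1–B2, B2–B3, B1–B4
Each bag holds 3 vertices, so the decomposition has width 2, which upper-bounds the treewidth. On the other hand G contains the 3-clique {1, 2, 5}. A clique must lie in a single bag of any decomposition, so no decomposition can have width below 2. Hence tw(G) = 2 exactly.

2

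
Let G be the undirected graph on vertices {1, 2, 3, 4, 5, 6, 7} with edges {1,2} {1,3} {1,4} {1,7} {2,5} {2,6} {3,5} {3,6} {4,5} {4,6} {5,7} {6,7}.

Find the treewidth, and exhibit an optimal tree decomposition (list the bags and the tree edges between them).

The largest bag has 4 vertices, giving width 3; this decomposition certifies tw(G) ≤ 3. For the lower bound: the 4 vertex sets {1,3}, {5,7}, {6}, {4} are disjoint, each induces a connected subgraph, and every pair is joined by at least one edge of G. Contracting each set to a single vertex therefore yields K_{4} as a minor, and since treewidth is minor-monotone, tw(G) ≥ tw(K_{4}) = 3. Hence tw(G) = 3 exactly.

Treewidth 3.
One such decomposition:
Bags: B1 = {1, 3, 5, 6}  B2 = {1, 5, 6, 7}  B3 = {1, 4, 5, 6}  B4 = {1, 2, 5, 6}
Tree: B1–B2, B2–B3, B3–B4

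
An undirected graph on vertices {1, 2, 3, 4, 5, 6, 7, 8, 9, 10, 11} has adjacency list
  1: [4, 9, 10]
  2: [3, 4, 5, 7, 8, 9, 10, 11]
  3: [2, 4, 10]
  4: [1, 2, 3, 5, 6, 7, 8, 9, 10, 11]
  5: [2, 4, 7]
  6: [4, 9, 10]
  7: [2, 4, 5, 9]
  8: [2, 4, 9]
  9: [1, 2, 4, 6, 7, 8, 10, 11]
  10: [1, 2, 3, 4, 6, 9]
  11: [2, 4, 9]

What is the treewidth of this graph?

A width-3 tree decomposition is:
Bags: B1 = {2, 4, 9, 10}  B2 = {2, 4, 8, 9}  B3 = {2, 4, 9, 11}  B4 = {2, 4, 7, 9}  B5 = {4, 6, 9, 10}  B6 = {2, 4, 5, 7}  B7 = {1, 4, 9, 10}  B8 = {2, 3, 4, 10}
Tree: B1–B2, B1–B3, B1–B4, B1–B5, B4–B6, B5–B7, B1–B8
Each bag holds 4 vertices, so the decomposition has width 3, which upper-bounds the treewidth. For the lower bound, the 4 vertices {1, 4, 9, 10} are pairwise adjacent, and any tree decomposition puts a clique entirely inside one bag — forcing width ≥ 3. Hence tw(G) = 3 exactly.

3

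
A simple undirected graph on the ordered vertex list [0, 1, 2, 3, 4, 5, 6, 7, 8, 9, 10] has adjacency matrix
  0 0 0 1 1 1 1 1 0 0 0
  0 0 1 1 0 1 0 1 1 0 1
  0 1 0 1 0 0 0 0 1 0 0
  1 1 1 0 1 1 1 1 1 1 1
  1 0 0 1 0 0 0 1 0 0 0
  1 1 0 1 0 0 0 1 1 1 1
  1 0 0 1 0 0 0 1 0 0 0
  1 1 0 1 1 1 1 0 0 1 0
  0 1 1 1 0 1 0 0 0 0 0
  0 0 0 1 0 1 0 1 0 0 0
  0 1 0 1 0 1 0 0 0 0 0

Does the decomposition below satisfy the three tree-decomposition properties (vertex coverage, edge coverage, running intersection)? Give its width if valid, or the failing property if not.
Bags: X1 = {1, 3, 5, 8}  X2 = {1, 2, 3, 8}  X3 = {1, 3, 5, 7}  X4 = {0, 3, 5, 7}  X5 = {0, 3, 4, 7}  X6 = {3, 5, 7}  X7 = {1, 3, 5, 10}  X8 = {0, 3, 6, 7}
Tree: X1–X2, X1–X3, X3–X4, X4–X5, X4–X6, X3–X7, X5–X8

No — vertex 9 appears in no bag.

A tree decomposition must satisfy three properties: every vertex lies in some bag; for every edge, both endpoints lie together in some bag; and for every vertex, the bags containing it form a connected subtree. Here vertex 9 appears in no bag, so the decomposition is invalid.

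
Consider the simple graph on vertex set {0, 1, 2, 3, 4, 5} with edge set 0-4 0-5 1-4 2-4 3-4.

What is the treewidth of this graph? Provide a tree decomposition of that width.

Each bag holds 2 vertices, so the decomposition has width 1, which upper-bounds the treewidth. Since G has at least one edge (e.g. 1–4), it is not an edgeless graph, so tw(G) ≥ 1. Combining the bounds, tw(G) = 1.

Treewidth 1.
Bags: B1 = {1, 4}  B2 = {0, 4}  B3 = {0, 5}  B4 = {3, 4}  B5 = {2, 4}
Tree: B1–B2, B2–B3, B1–B4, B1–B5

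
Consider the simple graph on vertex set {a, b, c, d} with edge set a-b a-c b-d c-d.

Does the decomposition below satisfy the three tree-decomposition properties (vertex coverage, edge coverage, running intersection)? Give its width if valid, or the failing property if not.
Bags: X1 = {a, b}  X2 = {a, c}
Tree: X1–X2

A tree decomposition must satisfy three properties: every vertex lies in some bag; for every edge, both endpoints lie together in some bag; and for every vertex, the bags containing it form a connected subtree. Here vertex d appears in no bag, so the decomposition is invalid.

No — vertex d appears in no bag.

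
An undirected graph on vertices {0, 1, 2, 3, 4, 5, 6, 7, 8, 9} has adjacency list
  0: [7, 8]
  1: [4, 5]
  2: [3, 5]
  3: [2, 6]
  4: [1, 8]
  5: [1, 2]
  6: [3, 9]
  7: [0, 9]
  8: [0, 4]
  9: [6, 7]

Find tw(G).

A width-2 tree decomposition is:
Bags: B1 = {1, 4, 5}  B2 = {4, 5, 8}  B3 = {0, 5, 8}  B4 = {0, 5, 7}  B5 = {5, 7, 9}  B6 = {5, 6, 9}  B7 = {3, 5, 6}  B8 = {2, 3, 5}
Tree: B1–B2, B2–B3, B3–B4, B4–B5, B5–B6, B6–B7, B7–B8
Each bag holds 3 vertices, so the decomposition has width 2, which upper-bounds the treewidth. For the lower bound, G contains the cycle 5–1–4–8–0–7–9–6–3–2–5, so G is not a forest; only forests have treewidth ≤ 1, hence tw(G) ≥ 2. Therefore the treewidth is 2.

2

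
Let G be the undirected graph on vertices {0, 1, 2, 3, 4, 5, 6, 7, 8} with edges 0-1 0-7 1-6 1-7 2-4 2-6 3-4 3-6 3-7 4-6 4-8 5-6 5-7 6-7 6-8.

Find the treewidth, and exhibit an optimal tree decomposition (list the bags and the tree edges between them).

Treewidth 2.
Bags: B1 = {3, 6, 7}  B2 = {3, 4, 6}  B3 = {1, 6, 7}  B4 = {2, 4, 6}  B5 = {4, 6, 8}  B6 = {0, 1, 7}  B7 = {5, 6, 7}
Tree: B1–B2, B1–B3, B2–B4, B4–B5, B3–B6, B3–B7

Each bag holds 3 vertices, so the decomposition has width 2, which upper-bounds the treewidth. On the other hand G contains the 3-clique {0, 1, 7}. A clique must lie in a single bag of any decomposition, so no decomposition can have width below 2. The upper and lower bounds meet at 2, so that is the treewidth.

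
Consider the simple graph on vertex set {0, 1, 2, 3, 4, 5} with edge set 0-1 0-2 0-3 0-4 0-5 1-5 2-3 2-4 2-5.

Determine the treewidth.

2

A width-2 tree decomposition is:
Bags: B1 = {0, 1, 5}  B2 = {0, 2, 5}  B3 = {0, 2, 3}  B4 = {0, 2, 4}
Tree: B1–B2, B2–B3, B3–B4
Every bag has size at most 3, so the width is 3 − 1 = 2 and tw(G) ≤ 2. Conversely, {0, 1, 5} is a clique of size 3, and the vertices of any clique must share a bag in every tree decomposition; so some bag has ≥ 3 vertices and tw(G) ≥ 2. Combining the bounds, tw(G) = 2.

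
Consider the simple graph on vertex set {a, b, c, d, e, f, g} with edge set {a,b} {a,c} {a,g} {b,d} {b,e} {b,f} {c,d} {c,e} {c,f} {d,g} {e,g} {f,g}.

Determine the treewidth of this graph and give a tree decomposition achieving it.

The largest bag has 4 vertices, giving width 3; this decomposition certifies tw(G) ≤ 3. For the lower bound: the 4 vertex sets {f,g}, {a,c}, {b}, {d} are disjoint, each induces a connected subgraph, and every pair is joined by at least one edge of G. Contracting each set to a single vertex therefore yields K_{4} as a minor, and since treewidth is minor-monotone, tw(G) ≥ tw(K_{4}) = 3. Hence tw(G) = 3 exactly.

Treewidth 3.
Bags: B1 = {b, c, f, g}  B2 = {a, b, c, g}  B3 = {b, c, d, g}  B4 = {b, c, e, g}
Tree: B1–B2, B2–B3, B3–B4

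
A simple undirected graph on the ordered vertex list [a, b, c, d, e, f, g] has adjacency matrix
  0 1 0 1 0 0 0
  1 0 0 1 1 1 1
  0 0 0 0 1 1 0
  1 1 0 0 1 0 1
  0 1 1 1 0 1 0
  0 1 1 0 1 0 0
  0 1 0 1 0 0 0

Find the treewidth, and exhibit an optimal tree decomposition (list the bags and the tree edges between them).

Every bag has size at most 3, so the width is 3 − 1 = 2 and tw(G) ≤ 2. On the other hand G contains the 3-clique {c, e, f}. A clique must lie in a single bag of any decomposition, so no decomposition can have width below 2. The upper and lower bounds meet at 2, so that is the treewidth.

Treewidth 2.
One such decomposition:
Bags: B1 = {b, e, f}  B2 = {b, d, e}  B3 = {b, d, g}  B4 = {c, e, f}  B5 = {a, b, d}
Tree: B1–B2, B2–B3, B1–B4, B2–B5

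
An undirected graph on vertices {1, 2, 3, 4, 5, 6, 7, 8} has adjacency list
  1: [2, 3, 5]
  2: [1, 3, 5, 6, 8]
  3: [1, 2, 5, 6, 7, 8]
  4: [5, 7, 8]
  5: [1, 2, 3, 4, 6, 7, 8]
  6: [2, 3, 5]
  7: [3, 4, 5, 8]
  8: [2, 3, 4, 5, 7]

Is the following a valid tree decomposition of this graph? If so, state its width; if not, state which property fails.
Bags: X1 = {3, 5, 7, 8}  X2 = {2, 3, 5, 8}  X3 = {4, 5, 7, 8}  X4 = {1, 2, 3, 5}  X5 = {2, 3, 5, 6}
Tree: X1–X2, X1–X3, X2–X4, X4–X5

Vertex coverage: the bags together contain {1, 2, 3, 4, 5, 6, 7, 8}, the full vertex set. Edge coverage: each edge of G has both endpoints in at least one bag. Running intersection: for every vertex, the bags containing it form a connected subtree. All three properties hold, so this is a valid tree decomposition of width max|bag| − 1 = 3, and hence tw(G) ≤ 3.

Yes; width 3.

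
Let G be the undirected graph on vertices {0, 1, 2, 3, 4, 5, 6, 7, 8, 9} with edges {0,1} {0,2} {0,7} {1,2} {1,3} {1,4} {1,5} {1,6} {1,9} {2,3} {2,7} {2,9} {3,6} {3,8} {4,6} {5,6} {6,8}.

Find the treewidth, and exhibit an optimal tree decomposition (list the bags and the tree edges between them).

The largest bag has 3 vertices, giving width 2; this decomposition certifies tw(G) ≤ 2. Conversely, {3, 6, 8} is a clique of size 3, and the vertices of any clique must share a bag in every tree decomposition; so some bag has ≥ 3 vertices and tw(G) ≥ 2. Therefore the treewidth is 2.

Treewidth 2.
Bags: B1 = {1, 4, 6}  B2 = {1, 3, 6}  B3 = {1, 5, 6}  B4 = {1, 2, 3}  B5 = {3, 6, 8}  B6 = {1, 2, 9}  B7 = {0, 1, 2}  B8 = {0, 2, 7}
Tree: B1–B2, B1–B3, B2–B4, B2–B5, B4–B6, B6–B7, B7–B8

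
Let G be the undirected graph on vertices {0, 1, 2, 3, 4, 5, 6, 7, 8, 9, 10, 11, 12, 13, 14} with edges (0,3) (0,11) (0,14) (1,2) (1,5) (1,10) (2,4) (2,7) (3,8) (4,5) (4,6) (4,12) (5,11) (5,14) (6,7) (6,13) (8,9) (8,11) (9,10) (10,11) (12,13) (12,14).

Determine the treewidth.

3

A width-3 tree decomposition is:
Bags: B1 = {3, 8, 9, 10}  B2 = {3, 8, 10, 11}  B3 = {0, 3, 10, 11}  B4 = {0, 1, 10, 11}  B5 = {0, 1, 5, 11}  B6 = {0, 1, 5, 14}  B7 = {1, 2, 5, 14}  B8 = {2, 4, 5, 14}  B9 = {2, 4, 12, 14}  B10 = {2, 4, 7, 12}  B11 = {4, 6, 7, 12}  B12 = {6, 7, 12, 13}
Tree: B1–B2, B2–B3, B3–B4, B4–B5, B5–B6, B6–B7, B7–B8, B8–B9, B9–B10, B10–B11, B11–B12
Every bag has size at most 4, so the width is 4 − 1 = 3 and tw(G) ≤ 3. For the lower bound: the 4 vertex sets {3,8,9}, {10}, {11}, {0,1,5,14} are disjoint, each induces a connected subgraph, and every pair is joined by at least one edge of G. Contracting each set to a single vertex therefore yields K_{4} as a minor, and since treewidth is minor-monotone, tw(G) ≥ tw(K_{4}) = 3. Combining the bounds, tw(G) = 3.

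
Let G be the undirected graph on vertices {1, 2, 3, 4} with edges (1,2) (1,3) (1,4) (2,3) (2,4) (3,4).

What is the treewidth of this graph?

3

A width-3 tree decomposition is:
Bags: B1 = {1, 2, 3, 4}
Tree: (single bag)
With just one bag of size 4, the width is 4 − 1 = 3, so tw(G) ≤ 3. Conversely, {1, 2, 3, 4} is a clique of size 4, and the vertices of any clique must share a bag in every tree decomposition; so some bag has ≥ 4 vertices and tw(G) ≥ 3. Therefore the treewidth is 3.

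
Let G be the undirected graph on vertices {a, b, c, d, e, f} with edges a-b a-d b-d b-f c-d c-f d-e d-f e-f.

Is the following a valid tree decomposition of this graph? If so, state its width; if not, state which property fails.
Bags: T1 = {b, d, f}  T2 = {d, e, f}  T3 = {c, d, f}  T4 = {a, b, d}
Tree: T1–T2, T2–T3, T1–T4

Checking the three conditions: (i) the bags cover all of {a, b, c, d, e, f}; (ii) for each edge, some bag contains both endpoints; (iii) the bags containing any fixed vertex form a subtree. All hold, so the decomposition is valid with width 3 − 1 = 2.

Yes; width 2.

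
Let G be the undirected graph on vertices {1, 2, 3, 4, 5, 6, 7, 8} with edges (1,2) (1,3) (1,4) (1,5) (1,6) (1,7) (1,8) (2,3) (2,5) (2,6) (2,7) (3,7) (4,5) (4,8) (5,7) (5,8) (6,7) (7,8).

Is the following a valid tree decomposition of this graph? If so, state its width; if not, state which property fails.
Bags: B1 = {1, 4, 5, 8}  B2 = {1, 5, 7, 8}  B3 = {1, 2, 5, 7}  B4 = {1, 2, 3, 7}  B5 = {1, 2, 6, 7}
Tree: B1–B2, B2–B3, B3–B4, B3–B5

Yes; width 3.

Checking the three conditions: (i) the bags cover all of {1, 2, 3, 4, 5, 6, 7, 8}; (ii) for each edge, some bag contains both endpoints; (iii) the bags containing any fixed vertex form a subtree. All hold, so the decomposition is valid with width 4 − 1 = 3.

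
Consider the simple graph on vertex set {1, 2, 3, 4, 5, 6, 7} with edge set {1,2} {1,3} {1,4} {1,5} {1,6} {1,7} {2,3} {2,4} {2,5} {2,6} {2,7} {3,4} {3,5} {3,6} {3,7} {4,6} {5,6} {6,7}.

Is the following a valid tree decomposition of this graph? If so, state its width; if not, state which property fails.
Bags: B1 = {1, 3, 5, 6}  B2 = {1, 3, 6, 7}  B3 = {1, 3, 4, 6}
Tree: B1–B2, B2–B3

A tree decomposition must satisfy three properties: every vertex lies in some bag; for every edge, both endpoints lie together in some bag; and for every vertex, the bags containing it form a connected subtree. Here vertex 2 appears in no bag, so the decomposition is invalid.

No — vertex 2 appears in no bag.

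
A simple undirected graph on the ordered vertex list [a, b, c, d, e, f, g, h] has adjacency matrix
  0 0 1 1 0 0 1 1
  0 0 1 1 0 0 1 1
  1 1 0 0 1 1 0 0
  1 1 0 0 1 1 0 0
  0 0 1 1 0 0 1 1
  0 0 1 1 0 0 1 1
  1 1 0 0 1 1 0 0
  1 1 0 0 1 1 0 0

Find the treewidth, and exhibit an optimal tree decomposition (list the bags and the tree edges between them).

Every bag has size at most 5, so the width is 5 − 1 = 4 and tw(G) ≤ 4. For the lower bound: the 5 vertex sets {d,f}, {b,g}, {a,h}, {e}, {c} are disjoint, each induces a connected subgraph, and every pair is joined by at least one edge of G. Contracting each set to a single vertex therefore yields K_{5} as a minor, and since treewidth is minor-monotone, tw(G) ≥ tw(K_{5}) = 4. Combining the bounds, tw(G) = 4.

Treewidth 4.
One such decomposition:
Bags: B1 = {a, b, d, e, f}  B2 = {a, b, e, f, g}  B3 = {a, b, e, f, h}  B4 = {a, b, c, e, f}
Tree: B1–B2, B2–B3, B3–B4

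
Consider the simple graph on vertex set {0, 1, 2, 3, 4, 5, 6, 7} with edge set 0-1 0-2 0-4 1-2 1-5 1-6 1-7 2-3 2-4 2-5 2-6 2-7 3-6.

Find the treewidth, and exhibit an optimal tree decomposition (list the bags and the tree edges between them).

Each bag holds 3 vertices, so the decomposition has width 2, which upper-bounds the treewidth. On the other hand G contains the 3-clique {0, 1, 2}. A clique must lie in a single bag of any decomposition, so no decomposition can have width below 2. The upper and lower bounds meet at 2, so that is the treewidth.

Treewidth 2.
Bags: B1 = {1, 2, 6}  B2 = {2, 3, 6}  B3 = {0, 1, 2}  B4 = {0, 2, 4}  B5 = {1, 2, 5}  B6 = {1, 2, 7}
Tree: B1–B2, B1–B3, B3–B4, B1–B5, B5–B6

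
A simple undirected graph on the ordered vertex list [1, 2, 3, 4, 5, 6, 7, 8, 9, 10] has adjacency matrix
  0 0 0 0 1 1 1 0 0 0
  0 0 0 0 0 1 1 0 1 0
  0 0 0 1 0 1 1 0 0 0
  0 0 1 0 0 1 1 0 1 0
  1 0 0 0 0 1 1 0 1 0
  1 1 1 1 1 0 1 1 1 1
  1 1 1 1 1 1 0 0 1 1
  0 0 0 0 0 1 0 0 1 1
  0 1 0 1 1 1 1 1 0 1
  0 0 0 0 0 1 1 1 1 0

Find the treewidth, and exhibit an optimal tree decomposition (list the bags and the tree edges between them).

Treewidth 3.
Bags: B1 = {6, 7, 9, 10}  B2 = {6, 8, 9, 10}  B3 = {5, 6, 7, 9}  B4 = {2, 6, 7, 9}  B5 = {4, 6, 7, 9}  B6 = {1, 5, 6, 7}  B7 = {3, 4, 6, 7}
Tree: B1–B2, B1–B3, B1–B4, B1–B5, B3–B6, B5–B7

The largest bag has 4 vertices, giving width 3; this decomposition certifies tw(G) ≤ 3. For the lower bound, the 4 vertices {6, 8, 9, 10} are pairwise adjacent, and any tree decomposition puts a clique entirely inside one bag — forcing width ≥ 3. The upper and lower bounds meet at 3, so that is the treewidth.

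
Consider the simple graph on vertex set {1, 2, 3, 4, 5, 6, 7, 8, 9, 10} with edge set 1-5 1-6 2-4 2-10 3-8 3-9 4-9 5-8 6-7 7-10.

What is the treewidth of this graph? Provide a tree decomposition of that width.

Treewidth 2.
Bags: B1 = {3, 5, 8}  B2 = {3, 5, 9}  B3 = {4, 5, 9}  B4 = {2, 4, 5}  B5 = {2, 5, 10}  B6 = {5, 7, 10}  B7 = {5, 6, 7}  B8 = {1, 5, 6}
Tree: B1–B2, B2–B3, B3–B4, B4–B5, B5–B6, B6–B7, B7–B8

Every bag has size at most 3, so the width is 3 − 1 = 2 and tw(G) ≤ 2. Since 5–8–3–9–4–2–10–7–6–1–5 is a cycle in G, G is not acyclic. Forests are exactly the graphs of treewidth ≤ 1, so tw(G) ≥ 2. The upper and lower bounds meet at 2, so that is the treewidth.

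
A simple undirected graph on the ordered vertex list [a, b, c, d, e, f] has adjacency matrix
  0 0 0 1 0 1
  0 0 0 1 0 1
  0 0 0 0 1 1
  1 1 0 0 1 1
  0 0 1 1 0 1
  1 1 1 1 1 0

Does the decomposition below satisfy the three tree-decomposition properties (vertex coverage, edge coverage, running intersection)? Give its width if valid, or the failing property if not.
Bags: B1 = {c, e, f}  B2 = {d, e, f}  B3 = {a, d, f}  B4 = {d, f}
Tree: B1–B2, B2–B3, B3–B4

No — vertex b appears in no bag.

A tree decomposition must satisfy three properties: every vertex lies in some bag; for every edge, both endpoints lie together in some bag; and for every vertex, the bags containing it form a connected subtree. Here vertex b appears in no bag, so the decomposition is invalid.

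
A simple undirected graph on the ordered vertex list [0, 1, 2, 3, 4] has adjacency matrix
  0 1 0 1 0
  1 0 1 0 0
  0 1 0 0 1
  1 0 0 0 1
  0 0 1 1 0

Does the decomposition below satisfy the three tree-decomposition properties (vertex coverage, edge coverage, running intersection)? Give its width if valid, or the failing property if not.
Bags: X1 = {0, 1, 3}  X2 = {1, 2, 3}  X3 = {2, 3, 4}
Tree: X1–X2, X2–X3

Every vertex of G appears in some bag (union = {0, 1, 2, 3, 4}); every edge is covered by a bag; and for each vertex v the set of bags containing v is connected in the bag tree. The decomposition is therefore valid. The largest bag has 3 vertices, so the width is 2.

Yes; width 2.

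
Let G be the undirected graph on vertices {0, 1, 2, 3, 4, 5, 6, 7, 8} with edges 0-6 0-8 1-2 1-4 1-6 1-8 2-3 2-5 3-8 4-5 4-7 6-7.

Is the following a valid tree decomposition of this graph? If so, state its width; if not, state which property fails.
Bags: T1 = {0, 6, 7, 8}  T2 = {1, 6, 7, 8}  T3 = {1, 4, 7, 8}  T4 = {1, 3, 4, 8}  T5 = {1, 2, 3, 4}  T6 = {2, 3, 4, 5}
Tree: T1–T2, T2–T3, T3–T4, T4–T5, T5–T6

Yes; width 3.

Every vertex of G appears in some bag (union = {0, 1, 2, 3, 4, 5, 6, 7, 8}); every edge is covered by a bag; and for each vertex v the set of bags containing v is connected in the bag tree. The decomposition is therefore valid. The largest bag has 4 vertices, so the width is 3.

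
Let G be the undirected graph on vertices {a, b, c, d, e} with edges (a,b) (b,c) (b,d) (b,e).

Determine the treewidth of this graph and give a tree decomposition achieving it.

Each bag holds 2 vertices, so the decomposition has width 1, which upper-bounds the treewidth. Any graph with an edge has treewidth ≥ 1, and G has the edge c–b. The upper and lower bounds meet at 1, so that is the treewidth.

Treewidth 1.
Bags: B1 = {b, c}  B2 = {b, d}  B3 = {a, b}  B4 = {b, e}
Tree: B1–B2, B2–B3, B3–B4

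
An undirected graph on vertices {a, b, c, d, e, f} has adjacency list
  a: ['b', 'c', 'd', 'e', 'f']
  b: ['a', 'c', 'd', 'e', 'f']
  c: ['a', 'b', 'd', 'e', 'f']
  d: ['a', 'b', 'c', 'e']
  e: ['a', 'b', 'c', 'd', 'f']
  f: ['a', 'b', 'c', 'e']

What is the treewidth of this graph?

A width-4 tree decomposition is:
Bags: B1 = {a, b, c, d, e}  B2 = {a, b, c, e, f}
Tree: B1–B2
Every bag has size at most 5, so the width is 5 − 1 = 4 and tw(G) ≤ 4. For the lower bound, the 5 vertices {a, b, c, d, e} are pairwise adjacent, and any tree decomposition puts a clique entirely inside one bag — forcing width ≥ 4. Therefore the treewidth is 4.

4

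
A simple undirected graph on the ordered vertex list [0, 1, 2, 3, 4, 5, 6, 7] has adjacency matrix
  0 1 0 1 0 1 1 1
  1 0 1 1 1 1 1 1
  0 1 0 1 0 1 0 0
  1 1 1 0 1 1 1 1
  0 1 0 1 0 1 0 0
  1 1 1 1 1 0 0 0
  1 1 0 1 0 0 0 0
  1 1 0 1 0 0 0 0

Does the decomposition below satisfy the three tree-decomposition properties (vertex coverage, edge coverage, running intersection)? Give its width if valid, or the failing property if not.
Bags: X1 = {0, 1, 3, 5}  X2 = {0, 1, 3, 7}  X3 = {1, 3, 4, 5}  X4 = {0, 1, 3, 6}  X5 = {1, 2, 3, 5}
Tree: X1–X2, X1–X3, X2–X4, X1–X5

Yes; width 3.

Checking the three conditions: (i) the bags cover all of {0, 1, 2, 3, 4, 5, 6, 7}; (ii) for each edge, some bag contains both endpoints; (iii) the bags containing any fixed vertex form a subtree. All hold, so the decomposition is valid with width 4 − 1 = 3.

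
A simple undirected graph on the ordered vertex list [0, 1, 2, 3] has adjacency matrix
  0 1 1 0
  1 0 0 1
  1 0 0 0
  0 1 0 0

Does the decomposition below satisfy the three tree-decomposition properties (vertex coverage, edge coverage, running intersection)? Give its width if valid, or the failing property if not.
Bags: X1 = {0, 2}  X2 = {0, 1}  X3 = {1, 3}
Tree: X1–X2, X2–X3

Yes; width 1.

Every vertex of G appears in some bag (union = {0, 1, 2, 3}); every edge is covered by a bag; and for each vertex v the set of bags containing v is connected in the bag tree. The decomposition is therefore valid. The largest bag has 2 vertices, so the width is 1.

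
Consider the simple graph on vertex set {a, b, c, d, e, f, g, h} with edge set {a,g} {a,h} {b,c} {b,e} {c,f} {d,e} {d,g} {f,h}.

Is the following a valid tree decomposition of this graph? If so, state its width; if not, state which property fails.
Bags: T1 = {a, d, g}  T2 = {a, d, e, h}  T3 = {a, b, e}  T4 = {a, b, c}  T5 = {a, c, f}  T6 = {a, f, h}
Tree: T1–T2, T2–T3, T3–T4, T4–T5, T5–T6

No — bags containing vertex h are not connected in the tree.

A tree decomposition must satisfy three properties: every vertex lies in some bag; for every edge, both endpoints lie together in some bag; and for every vertex, the bags containing it form a connected subtree. Here bags containing vertex h are not connected in the tree, so the decomposition is invalid.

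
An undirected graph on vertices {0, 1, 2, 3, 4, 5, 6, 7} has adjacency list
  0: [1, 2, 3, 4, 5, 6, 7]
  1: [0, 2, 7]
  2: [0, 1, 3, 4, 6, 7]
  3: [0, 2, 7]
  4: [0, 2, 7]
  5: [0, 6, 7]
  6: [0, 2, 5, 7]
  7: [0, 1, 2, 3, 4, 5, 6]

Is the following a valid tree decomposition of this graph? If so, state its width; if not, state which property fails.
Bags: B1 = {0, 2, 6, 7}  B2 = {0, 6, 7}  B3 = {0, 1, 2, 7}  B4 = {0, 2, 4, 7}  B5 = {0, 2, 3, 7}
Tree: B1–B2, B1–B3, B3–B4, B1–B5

A tree decomposition must satisfy three properties: every vertex lies in some bag; for every edge, both endpoints lie together in some bag; and for every vertex, the bags containing it form a connected subtree. Here vertex 5 appears in no bag, so the decomposition is invalid.

No — vertex 5 appears in no bag.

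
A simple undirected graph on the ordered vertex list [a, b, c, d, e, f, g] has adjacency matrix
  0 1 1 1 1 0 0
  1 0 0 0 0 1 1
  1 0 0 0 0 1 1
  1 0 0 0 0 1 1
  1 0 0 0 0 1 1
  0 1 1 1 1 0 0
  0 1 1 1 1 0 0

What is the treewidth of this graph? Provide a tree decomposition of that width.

The largest bag has 4 vertices, giving width 3; this decomposition certifies tw(G) ≤ 3. For the lower bound: the 4 vertex sets {a,d}, {b,f}, {g}, {e} are disjoint, each induces a connected subgraph, and every pair is joined by at least one edge of G. Contracting each set to a single vertex therefore yields K_{4} as a minor, and since treewidth is minor-monotone, tw(G) ≥ tw(K_{4}) = 3. Therefore the treewidth is 3.

Treewidth 3.
One optimal decomposition is:
Bags: B1 = {a, d, f, g}  B2 = {a, b, f, g}  B3 = {a, e, f, g}  B4 = {a, c, f, g}
Tree: B1–B2, B2–B3, B3–B4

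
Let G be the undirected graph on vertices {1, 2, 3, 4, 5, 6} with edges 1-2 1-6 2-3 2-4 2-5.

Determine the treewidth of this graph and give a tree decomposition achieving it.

Treewidth 1.
Bags: B1 = {2, 3}  B2 = {1, 2}  B3 = {2, 5}  B4 = {1, 6}  B5 = {2, 4}
Tree: B1–B2, B2–B3, B2–B4, B2–B5

The largest bag has 2 vertices, giving width 1; this decomposition certifies tw(G) ≤ 1. Any graph with an edge has treewidth ≥ 1, and G has the edge 2–3. Hence tw(G) = 1 exactly.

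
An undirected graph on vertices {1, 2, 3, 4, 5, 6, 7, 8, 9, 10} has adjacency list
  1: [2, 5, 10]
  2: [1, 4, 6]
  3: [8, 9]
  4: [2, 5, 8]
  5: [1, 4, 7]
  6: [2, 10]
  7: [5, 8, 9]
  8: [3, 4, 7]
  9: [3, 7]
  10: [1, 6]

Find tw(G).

A width-2 tree decomposition is:
Bags: B1 = {3, 7, 9}  B2 = {3, 7, 8}  B3 = {5, 7, 8}  B4 = {4, 5, 8}  B5 = {1, 4, 5}  B6 = {1, 2, 4}  B7 = {1, 2, 10}  B8 = {2, 6, 10}
Tree: B1–B2, B2–B3, B3–B4, B4–B5, B5–B6, B6–B7, B7–B8
The largest bag has 3 vertices, giving width 2; this decomposition certifies tw(G) ≤ 2. Since 9–3–8–7–9 is a cycle in G, G is not acyclic. Forests are exactly the graphs of treewidth ≤ 1, so tw(G) ≥ 2. The upper and lower bounds meet at 2, so that is the treewidth.

2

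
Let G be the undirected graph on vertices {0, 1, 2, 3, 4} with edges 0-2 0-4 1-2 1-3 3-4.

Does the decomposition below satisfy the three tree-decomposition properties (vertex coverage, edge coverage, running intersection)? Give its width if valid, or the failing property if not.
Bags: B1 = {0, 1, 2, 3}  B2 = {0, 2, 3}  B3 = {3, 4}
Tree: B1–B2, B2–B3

A tree decomposition must satisfy three properties: every vertex lies in some bag; for every edge, both endpoints lie together in some bag; and for every vertex, the bags containing it form a connected subtree. Here edge (0,4) lies in no bag, so the decomposition is invalid.

No — edge (0,4) lies in no bag.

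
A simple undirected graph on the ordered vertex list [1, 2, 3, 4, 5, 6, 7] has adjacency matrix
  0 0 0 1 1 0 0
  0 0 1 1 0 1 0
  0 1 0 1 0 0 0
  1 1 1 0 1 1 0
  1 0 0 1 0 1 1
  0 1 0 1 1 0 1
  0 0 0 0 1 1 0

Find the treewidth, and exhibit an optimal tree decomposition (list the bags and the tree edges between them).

Each bag holds 3 vertices, so the decomposition has width 2, which upper-bounds the treewidth. Conversely, {1, 4, 5} is a clique of size 3, and the vertices of any clique must share a bag in every tree decomposition; so some bag has ≥ 3 vertices and tw(G) ≥ 2. Therefore the treewidth is 2.

Treewidth 2.
One optimal decomposition is:
Bags: B1 = {4, 5, 6}  B2 = {2, 4, 6}  B3 = {1, 4, 5}  B4 = {2, 3, 4}  B5 = {5, 6, 7}
Tree: B1–B2, B1–B3, B2–B4, B1–B5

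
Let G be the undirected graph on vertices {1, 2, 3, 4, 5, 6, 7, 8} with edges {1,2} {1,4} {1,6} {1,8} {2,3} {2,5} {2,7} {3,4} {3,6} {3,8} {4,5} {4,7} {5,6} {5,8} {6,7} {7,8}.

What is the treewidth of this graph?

A width-4 tree decomposition is:
Bags: B1 = {2, 4, 5, 6, 8}  B2 = {2, 3, 4, 6, 8}  B3 = {2, 4, 6, 7, 8}  B4 = {1, 2, 4, 6, 8}
Tree: B1–B2, B2–B3, B3–B4
The largest bag has 5 vertices, giving width 4; this decomposition certifies tw(G) ≤ 4. For the lower bound: the 5 vertex sets {5,6}, {3,8}, {4,7}, {2}, {1} are disjoint, each induces a connected subgraph, and every pair is joined by at least one edge of G. Contracting each set to a single vertex therefore yields K_{5} as a minor, and since treewidth is minor-monotone, tw(G) ≥ tw(K_{5}) = 4. Therefore the treewidth is 4.

4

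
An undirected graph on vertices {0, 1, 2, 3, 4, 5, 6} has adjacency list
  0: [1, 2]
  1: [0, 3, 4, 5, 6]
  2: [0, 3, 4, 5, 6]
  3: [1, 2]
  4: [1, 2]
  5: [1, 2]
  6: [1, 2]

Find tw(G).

2

A width-2 tree decomposition is:
Bags: B1 = {1, 2, 3}  B2 = {1, 2, 4}  B3 = {1, 2, 6}  B4 = {0, 1, 2}  B5 = {1, 2, 5}
Tree: B1–B2, B2–B3, B3–B4, B4–B5
The largest bag has 3 vertices, giving width 2; this decomposition certifies tw(G) ≤ 2. For the lower bound, G contains the cycle 1–3–2–4–1, so G is not a forest; only forests have treewidth ≤ 1, hence tw(G) ≥ 2. Therefore the treewidth is 2.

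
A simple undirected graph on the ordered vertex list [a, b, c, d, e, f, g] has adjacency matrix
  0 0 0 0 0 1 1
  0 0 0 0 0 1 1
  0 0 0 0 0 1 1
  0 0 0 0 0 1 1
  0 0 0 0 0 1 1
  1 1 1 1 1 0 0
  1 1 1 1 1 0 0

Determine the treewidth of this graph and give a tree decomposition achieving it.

Treewidth 2.
One such decomposition:
Bags: B1 = {b, f, g}  B2 = {c, f, g}  B3 = {d, f, g}  B4 = {e, f, g}  B5 = {a, f, g}
Tree: B1–B2, B2–B3, B3–B4, B4–B5

Each bag holds 3 vertices, so the decomposition has width 2, which upper-bounds the treewidth. For the lower bound, G contains the cycle g–b–f–c–g, so G is not a forest; only forests have treewidth ≤ 1, hence tw(G) ≥ 2. The upper and lower bounds meet at 2, so that is the treewidth.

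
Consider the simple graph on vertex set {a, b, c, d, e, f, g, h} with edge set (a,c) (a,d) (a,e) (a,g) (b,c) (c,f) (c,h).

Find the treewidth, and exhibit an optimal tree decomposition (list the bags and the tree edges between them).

Every bag has size at most 2, so the width is 2 − 1 = 1 and tw(G) ≤ 1. G has an edge, so its treewidth is at least 1. Hence tw(G) = 1 exactly.

Treewidth 1.
One such decomposition:
Bags: B1 = {c, f}  B2 = {a, c}  B3 = {c, h}  B4 = {a, e}  B5 = {a, d}  B6 = {a, g}  B7 = {b, c}
Tree: B1–B2, B1–B3, B2–B4, B4–B5, B2–B6, B3–B7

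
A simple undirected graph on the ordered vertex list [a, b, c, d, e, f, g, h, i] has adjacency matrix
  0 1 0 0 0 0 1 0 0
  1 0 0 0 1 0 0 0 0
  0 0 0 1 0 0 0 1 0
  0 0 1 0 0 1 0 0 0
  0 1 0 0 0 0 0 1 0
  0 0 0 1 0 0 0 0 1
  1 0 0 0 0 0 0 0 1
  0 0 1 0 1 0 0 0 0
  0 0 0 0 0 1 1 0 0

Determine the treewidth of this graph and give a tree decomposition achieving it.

The largest bag has 3 vertices, giving width 2; this decomposition certifies tw(G) ≤ 2. Since c–d–f–i–g–a–b–e–h–c is a cycle in G, G is not acyclic. Forests are exactly the graphs of treewidth ≤ 1, so tw(G) ≥ 2. Therefore the treewidth is 2.

Treewidth 2.
One such decomposition:
Bags: B1 = {c, d, f}  B2 = {c, f, i}  B3 = {c, g, i}  B4 = {a, c, g}  B5 = {a, b, c}  B6 = {b, c, e}  B7 = {c, e, h}
Tree: B1–B2, B2–B3, B3–B4, B4–B5, B5–B6, B6–B7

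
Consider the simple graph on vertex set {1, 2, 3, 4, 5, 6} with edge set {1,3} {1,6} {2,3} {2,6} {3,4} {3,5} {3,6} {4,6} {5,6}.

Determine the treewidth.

2

A width-2 tree decomposition is:
Bags: B1 = {1, 3, 6}  B2 = {2, 3, 6}  B3 = {3, 4, 6}  B4 = {3, 5, 6}
Tree: B1–B2, B2–B3, B2–B4
Each bag holds 3 vertices, so the decomposition has width 2, which upper-bounds the treewidth. For the lower bound, the 3 vertices {1, 3, 6} are pairwise adjacent, and any tree decomposition puts a clique entirely inside one bag — forcing width ≥ 2. Therefore the treewidth is 2.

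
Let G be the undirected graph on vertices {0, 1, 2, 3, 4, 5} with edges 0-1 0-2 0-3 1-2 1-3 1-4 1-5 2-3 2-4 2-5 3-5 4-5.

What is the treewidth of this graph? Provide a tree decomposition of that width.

The largest bag has 4 vertices, giving width 3; this decomposition certifies tw(G) ≤ 3. For the lower bound, the 4 vertices {0, 1, 2, 3} are pairwise adjacent, and any tree decomposition puts a clique entirely inside one bag — forcing width ≥ 3. Combining the bounds, tw(G) = 3.

Treewidth 3.
One such decomposition:
Bags: B1 = {1, 2, 3, 5}  B2 = {1, 2, 4, 5}  B3 = {0, 1, 2, 3}
Tree: B1–B2, B1–B3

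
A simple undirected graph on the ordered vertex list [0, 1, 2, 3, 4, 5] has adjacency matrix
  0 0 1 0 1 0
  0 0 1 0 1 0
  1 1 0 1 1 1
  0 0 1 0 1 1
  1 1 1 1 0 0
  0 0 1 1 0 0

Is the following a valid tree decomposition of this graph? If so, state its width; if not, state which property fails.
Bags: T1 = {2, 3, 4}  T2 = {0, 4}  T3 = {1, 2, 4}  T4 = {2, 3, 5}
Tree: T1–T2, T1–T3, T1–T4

A tree decomposition must satisfy three properties: every vertex lies in some bag; for every edge, both endpoints lie together in some bag; and for every vertex, the bags containing it form a connected subtree. Here edge (2,0) lies in no bag, so the decomposition is invalid.

No — edge (2,0) lies in no bag.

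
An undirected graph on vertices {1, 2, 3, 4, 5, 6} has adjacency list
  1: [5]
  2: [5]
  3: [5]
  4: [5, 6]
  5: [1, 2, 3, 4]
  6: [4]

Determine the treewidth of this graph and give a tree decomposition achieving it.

Treewidth 1.
Bags: B1 = {4, 5}  B2 = {2, 5}  B3 = {4, 6}  B4 = {3, 5}  B5 = {1, 5}
Tree: B1–B2, B1–B3, B2–B4, B2–B5

The largest bag has 2 vertices, giving width 1; this decomposition certifies tw(G) ≤ 1. G has an edge, so its treewidth is at least 1. Hence tw(G) = 1 exactly.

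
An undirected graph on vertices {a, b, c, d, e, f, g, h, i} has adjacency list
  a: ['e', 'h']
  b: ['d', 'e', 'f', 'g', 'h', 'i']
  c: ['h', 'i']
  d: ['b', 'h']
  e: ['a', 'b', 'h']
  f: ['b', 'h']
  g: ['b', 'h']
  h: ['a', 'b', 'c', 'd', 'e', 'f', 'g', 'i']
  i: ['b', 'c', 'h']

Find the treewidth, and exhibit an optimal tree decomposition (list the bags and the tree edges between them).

Treewidth 2.
One optimal decomposition is:
Bags: B1 = {b, f, h}  B2 = {b, h, i}  B3 = {b, d, h}  B4 = {b, e, h}  B5 = {b, g, h}  B6 = {a, e, h}  B7 = {c, h, i}
Tree: B1–B2, B1–B3, B1–B4, B4–B5, B4–B6, B2–B7

Each bag holds 3 vertices, so the decomposition has width 2, which upper-bounds the treewidth. For the lower bound, the 3 vertices {c, h, i} are pairwise adjacent, and any tree decomposition puts a clique entirely inside one bag — forcing width ≥ 2. Therefore the treewidth is 2.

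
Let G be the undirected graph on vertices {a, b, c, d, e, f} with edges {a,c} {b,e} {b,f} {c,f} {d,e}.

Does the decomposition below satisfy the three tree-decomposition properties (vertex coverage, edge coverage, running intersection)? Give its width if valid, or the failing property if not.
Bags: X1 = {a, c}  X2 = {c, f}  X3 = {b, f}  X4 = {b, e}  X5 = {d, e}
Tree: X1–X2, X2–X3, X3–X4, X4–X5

Vertex coverage: the bags together contain {a, b, c, d, e, f}, the full vertex set. Edge coverage: each edge of G has both endpoints in at least one bag. Running intersection: for every vertex, the bags containing it form a connected subtree. All three properties hold, so this is a valid tree decomposition of width max|bag| − 1 = 1, and hence tw(G) ≤ 1.

Yes; width 1.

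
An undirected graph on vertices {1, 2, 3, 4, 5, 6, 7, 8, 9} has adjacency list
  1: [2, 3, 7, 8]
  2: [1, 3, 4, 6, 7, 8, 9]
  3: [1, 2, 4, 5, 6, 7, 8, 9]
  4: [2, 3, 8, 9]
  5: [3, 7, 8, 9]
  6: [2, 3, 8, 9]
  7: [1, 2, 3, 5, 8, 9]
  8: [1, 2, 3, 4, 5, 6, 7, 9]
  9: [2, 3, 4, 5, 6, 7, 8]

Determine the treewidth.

A width-4 tree decomposition is:
Bags: B1 = {2, 3, 6, 8, 9}  B2 = {2, 3, 7, 8, 9}  B3 = {1, 2, 3, 7, 8}  B4 = {2, 3, 4, 8, 9}  B5 = {3, 5, 7, 8, 9}
Tree: B1–B2, B2–B3, B1–B4, B2–B5
Each bag holds 5 vertices, so the decomposition has width 4, which upper-bounds the treewidth. On the other hand G contains the 5-clique {1, 2, 3, 7, 8}. A clique must lie in a single bag of any decomposition, so no decomposition can have width below 4. Combining the bounds, tw(G) = 4.

4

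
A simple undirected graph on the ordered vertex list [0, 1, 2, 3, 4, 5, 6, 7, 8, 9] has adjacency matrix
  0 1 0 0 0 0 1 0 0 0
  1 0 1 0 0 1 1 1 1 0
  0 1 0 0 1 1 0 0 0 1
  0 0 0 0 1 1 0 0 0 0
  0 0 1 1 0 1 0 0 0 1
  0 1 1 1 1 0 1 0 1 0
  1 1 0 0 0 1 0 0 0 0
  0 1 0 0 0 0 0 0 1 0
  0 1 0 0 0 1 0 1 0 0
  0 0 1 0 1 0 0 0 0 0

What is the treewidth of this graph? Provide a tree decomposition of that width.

Treewidth 2.
One such decomposition:
Bags: B1 = {1, 2, 5}  B2 = {1, 5, 6}  B3 = {1, 5, 8}  B4 = {2, 4, 5}  B5 = {0, 1, 6}  B6 = {3, 4, 5}  B7 = {1, 7, 8}  B8 = {2, 4, 9}
Tree: B1–B2, B1–B3, B1–B4, B2–B5, B4–B6, B3–B7, B4–B8

Every bag has size at most 3, so the width is 3 − 1 = 2 and tw(G) ≤ 2. On the other hand G contains the 3-clique {0, 1, 6}. A clique must lie in a single bag of any decomposition, so no decomposition can have width below 2. The upper and lower bounds meet at 2, so that is the treewidth.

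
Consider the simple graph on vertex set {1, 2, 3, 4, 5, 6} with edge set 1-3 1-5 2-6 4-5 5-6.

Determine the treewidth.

1

A width-1 tree decomposition is:
Bags: B1 = {5, 6}  B2 = {2, 6}  B3 = {1, 5}  B4 = {4, 5}  B5 = {1, 3}
Tree: B1–B2, B1–B3, B1–B4, B3–B5
Each bag holds 2 vertices, so the decomposition has width 1, which upper-bounds the treewidth. Any graph with an edge has treewidth ≥ 1, and G has the edge 5–6. Therefore the treewidth is 1.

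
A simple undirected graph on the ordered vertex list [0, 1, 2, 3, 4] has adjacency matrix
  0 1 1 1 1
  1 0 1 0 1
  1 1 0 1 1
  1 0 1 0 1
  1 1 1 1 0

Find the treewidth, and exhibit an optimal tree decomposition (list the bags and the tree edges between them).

Every bag has size at most 4, so the width is 4 − 1 = 3 and tw(G) ≤ 3. For the lower bound, the 4 vertices {0, 1, 2, 4} are pairwise adjacent, and any tree decomposition puts a clique entirely inside one bag — forcing width ≥ 3. The upper and lower bounds meet at 3, so that is the treewidth.

Treewidth 3.
One optimal decomposition is:
Bags: B1 = {0, 1, 2, 4}  B2 = {0, 2, 3, 4}
Tree: B1–B2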